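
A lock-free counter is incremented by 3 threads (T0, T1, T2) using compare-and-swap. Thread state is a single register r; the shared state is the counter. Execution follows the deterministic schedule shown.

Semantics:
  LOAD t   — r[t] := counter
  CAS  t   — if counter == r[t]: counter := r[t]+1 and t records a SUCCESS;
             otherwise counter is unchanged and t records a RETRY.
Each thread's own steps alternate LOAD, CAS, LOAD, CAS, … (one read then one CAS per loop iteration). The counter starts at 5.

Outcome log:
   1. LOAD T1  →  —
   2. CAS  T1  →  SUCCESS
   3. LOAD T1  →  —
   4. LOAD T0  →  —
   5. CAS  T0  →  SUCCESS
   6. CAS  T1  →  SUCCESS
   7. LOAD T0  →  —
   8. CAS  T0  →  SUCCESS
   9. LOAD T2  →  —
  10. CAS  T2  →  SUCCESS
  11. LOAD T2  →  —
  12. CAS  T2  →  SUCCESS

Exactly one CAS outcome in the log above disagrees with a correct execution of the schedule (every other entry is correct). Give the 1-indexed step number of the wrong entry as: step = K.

step = 6

Correct run:
   1) LOAD T1:  M=5  r_T1=5
   2) CAS  T1:  M=6  r_T1=5 ✓
   3) LOAD T1:  M=6  r_T1=6
   4) LOAD T0:  M=6  r_T0=6
   5) CAS  T0:  M=7  r_T0=6 ✓
   6) CAS  T1:  M=7  r_T1=6 ✗
   7) LOAD T0:  M=7  r_T0=7
   8) CAS  T0:  M=8  r_T0=7 ✓
   9) LOAD T2:  M=8  r_T2=8
  10) CAS  T2:  M=9  r_T2=8 ✓
  11) LOAD T2:  M=9  r_T2=9
  12) CAS  T2:  M=10  r_T2=9 ✓
Mismatch at 6.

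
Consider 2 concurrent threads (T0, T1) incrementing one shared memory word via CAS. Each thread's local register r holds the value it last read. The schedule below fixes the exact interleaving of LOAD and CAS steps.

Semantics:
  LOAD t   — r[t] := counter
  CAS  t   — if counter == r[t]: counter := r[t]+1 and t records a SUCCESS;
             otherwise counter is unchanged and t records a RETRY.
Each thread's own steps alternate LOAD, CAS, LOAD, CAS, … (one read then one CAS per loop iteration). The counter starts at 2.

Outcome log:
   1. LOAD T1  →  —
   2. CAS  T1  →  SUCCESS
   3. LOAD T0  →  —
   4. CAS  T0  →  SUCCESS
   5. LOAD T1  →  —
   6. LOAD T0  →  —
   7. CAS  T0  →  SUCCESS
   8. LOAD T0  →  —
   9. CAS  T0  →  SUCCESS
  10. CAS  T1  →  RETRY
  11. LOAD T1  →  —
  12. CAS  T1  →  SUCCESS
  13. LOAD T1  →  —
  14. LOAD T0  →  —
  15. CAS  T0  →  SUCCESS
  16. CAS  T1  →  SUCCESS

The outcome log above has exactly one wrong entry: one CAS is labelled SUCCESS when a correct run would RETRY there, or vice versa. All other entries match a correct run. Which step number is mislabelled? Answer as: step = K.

Re-executing:
1. LOAD T1 → mem=2 r[T1]=2 [LOAD]
2. CAS T1 → mem=3 r[T1]=2 [OK]
3. LOAD T0 → mem=3 r[T0]=3 [LOAD]
4. CAS T0 → mem=4 r[T0]=3 [OK]
5. LOAD T1 → mem=4 r[T1]=4 [LOAD]
6. LOAD T0 → mem=4 r[T0]=4 [LOAD]
7. CAS T0 → mem=5 r[T0]=4 [OK]
8. LOAD T0 → mem=5 r[T0]=5 [LOAD]
9. CAS T0 → mem=6 r[T0]=5 [OK]
10. CAS T1 → mem=6 r[T1]=4 [RETRY]
11. LOAD T1 → mem=6 r[T1]=6 [LOAD]
12. CAS T1 → mem=7 r[T1]=6 [OK]
13. LOAD T1 → mem=7 r[T1]=7 [LOAD]
14. LOAD T0 → mem=7 r[T0]=7 [LOAD]
15. CAS T0 → mem=8 r[T0]=7 [OK]
16. CAS T1 → mem=8 r[T1]=7 [RETRY]
Mismatch at 16.

step = 16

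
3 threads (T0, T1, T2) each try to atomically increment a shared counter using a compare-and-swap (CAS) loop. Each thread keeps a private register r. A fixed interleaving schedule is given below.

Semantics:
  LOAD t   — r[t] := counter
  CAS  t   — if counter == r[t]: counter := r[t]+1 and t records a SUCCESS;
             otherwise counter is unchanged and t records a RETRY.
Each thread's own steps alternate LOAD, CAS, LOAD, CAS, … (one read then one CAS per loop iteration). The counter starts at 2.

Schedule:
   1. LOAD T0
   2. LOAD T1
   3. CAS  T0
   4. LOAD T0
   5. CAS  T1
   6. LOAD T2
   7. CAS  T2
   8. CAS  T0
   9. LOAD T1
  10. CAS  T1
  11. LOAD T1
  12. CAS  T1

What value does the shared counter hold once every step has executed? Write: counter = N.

counter = 6

[1] T0.load  rd  (counter 2, T0.r 2)
[2] T1.load  rd  (counter 2, T1.r 2)
[3] T0.cas  hit  (counter 3, T0.r 2)
[4] T0.load  rd  (counter 3, T0.r 3)
[5] T1.cas  miss  (counter 3, T1.r 2)
[6] T2.load  rd  (counter 3, T2.r 3)
[7] T2.cas  hit  (counter 4, T2.r 3)
[8] T0.cas  miss  (counter 4, T0.r 3)
[9] T1.load  rd  (counter 4, T1.r 4)
[10] T1.cas  hit  (counter 5, T1.r 4)
[11] T1.load  rd  (counter 5, T1.r 5)
[12] T1.cas  hit  (counter 6, T1.r 5)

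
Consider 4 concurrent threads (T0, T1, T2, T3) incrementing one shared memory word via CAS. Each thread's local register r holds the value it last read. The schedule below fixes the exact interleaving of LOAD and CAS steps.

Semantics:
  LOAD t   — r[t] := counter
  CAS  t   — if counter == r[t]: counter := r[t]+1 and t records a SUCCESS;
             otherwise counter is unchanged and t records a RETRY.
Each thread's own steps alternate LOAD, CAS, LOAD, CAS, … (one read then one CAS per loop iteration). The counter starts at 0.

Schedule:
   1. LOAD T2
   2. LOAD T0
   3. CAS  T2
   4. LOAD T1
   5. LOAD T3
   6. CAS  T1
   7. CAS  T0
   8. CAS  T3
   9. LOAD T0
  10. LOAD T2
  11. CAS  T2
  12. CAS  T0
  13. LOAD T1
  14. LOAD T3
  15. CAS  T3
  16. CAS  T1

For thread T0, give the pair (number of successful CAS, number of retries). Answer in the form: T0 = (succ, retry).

[1] T2.load  rd  (counter 0, T2.r 0)
[2] T0.load  rd  (counter 0, T0.r 0)
[3] T2.cas  hit  (counter 1, T2.r 0)
[4] T1.load  rd  (counter 1, T1.r 1)
[5] T3.load  rd  (counter 1, T3.r 1)
[6] T1.cas  hit  (counter 2, T1.r 1)
[7] T0.cas  miss  (counter 2, T0.r 0)
[8] T3.cas  miss  (counter 2, T3.r 1)
[9] T0.load  rd  (counter 2, T0.r 2)
[10] T2.load  rd  (counter 2, T2.r 2)
[11] T2.cas  hit  (counter 3, T2.r 2)
[12] T0.cas  miss  (counter 3, T0.r 2)
[13] T1.load  rd  (counter 3, T1.r 3)
[14] T3.load  rd  (counter 3, T3.r 3)
[15] T3.cas  hit  (counter 4, T3.r 3)
[16] T1.cas  miss  (counter 4, T1.r 3)

T0 = (0, 2)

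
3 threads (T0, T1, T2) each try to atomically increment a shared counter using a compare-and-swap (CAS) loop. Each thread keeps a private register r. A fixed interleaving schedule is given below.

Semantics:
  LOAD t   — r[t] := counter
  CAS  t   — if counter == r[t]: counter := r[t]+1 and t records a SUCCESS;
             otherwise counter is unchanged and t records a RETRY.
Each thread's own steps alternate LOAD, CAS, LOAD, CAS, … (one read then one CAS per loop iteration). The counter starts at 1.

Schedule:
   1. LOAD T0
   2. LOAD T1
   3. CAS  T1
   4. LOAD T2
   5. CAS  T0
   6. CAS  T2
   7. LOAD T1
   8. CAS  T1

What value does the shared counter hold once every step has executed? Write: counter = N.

T0 LOAD — after: cnt=1, r=1 — load
T1 LOAD — after: cnt=1, r=1 — load
T1 CAS — after: cnt=2, r=1 — ok
T2 LOAD — after: cnt=2, r=2 — load
T0 CAS — after: cnt=2, r=1 — retry
T2 CAS — after: cnt=3, r=2 — ok
T1 LOAD — after: cnt=3, r=3 — load
T1 CAS — after: cnt=4, r=3 — ok

counter = 4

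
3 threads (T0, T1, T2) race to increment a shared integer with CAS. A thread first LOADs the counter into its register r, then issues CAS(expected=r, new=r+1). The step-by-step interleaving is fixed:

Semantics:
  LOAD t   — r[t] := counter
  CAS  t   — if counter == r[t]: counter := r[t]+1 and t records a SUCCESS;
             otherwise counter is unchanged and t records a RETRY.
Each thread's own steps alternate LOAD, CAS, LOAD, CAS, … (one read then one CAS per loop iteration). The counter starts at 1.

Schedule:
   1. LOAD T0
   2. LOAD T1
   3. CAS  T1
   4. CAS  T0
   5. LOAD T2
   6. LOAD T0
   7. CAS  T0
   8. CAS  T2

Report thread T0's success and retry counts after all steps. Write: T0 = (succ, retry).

1. LOAD T0 → mem=1 r[T0]=1 [LOAD]
2. LOAD T1 → mem=1 r[T1]=1 [LOAD]
3. CAS T1 → mem=2 r[T1]=1 [OK]
4. CAS T0 → mem=2 r[T0]=1 [RETRY]
5. LOAD T2 → mem=2 r[T2]=2 [LOAD]
6. LOAD T0 → mem=2 r[T0]=2 [LOAD]
7. CAS T0 → mem=3 r[T0]=2 [OK]
8. CAS T2 → mem=3 r[T2]=2 [RETRY]

T0 = (1, 1)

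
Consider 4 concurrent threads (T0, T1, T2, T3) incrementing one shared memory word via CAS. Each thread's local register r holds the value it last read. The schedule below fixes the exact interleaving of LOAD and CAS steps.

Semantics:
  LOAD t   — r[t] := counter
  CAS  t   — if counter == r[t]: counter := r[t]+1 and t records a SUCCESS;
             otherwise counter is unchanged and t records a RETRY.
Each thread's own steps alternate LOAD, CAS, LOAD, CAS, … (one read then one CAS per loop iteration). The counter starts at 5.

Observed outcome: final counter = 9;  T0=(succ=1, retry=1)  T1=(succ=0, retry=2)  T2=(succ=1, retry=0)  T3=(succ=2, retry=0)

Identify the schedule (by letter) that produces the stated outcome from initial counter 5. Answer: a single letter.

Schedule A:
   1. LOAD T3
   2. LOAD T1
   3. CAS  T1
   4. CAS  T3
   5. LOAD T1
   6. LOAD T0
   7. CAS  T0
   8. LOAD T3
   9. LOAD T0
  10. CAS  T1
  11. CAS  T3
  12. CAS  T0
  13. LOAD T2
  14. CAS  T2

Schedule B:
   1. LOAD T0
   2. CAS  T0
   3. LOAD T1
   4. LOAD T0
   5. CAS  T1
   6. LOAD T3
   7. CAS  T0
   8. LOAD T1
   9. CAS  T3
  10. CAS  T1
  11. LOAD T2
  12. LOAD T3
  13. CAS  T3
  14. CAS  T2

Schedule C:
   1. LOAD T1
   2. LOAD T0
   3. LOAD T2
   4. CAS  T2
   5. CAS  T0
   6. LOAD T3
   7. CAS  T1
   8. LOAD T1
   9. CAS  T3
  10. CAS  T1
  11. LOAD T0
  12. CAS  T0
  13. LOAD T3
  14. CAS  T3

Run C:
   1) LOAD T1:  M=5  r_T1=5
   2) LOAD T0:  M=5  r_T0=5
   3) LOAD T2:  M=5  r_T2=5
   4) CAS  T2:  M=6  r_T2=5 ✓
   5) CAS  T0:  M=6  r_T0=5 ✗
   6) LOAD T3:  M=6  r_T3=6
   7) CAS  T1:  M=6  r_T1=5 ✗
   8) LOAD T1:  M=6  r_T1=6
   9) CAS  T3:  M=7  r_T3=6 ✓
  10) CAS  T1:  M=7  r_T1=6 ✗
  11) LOAD T0:  M=7  r_T0=7
  12) CAS  T0:  M=8  r_T0=7 ✓
  13) LOAD T3:  M=8  r_T3=8
  14) CAS  T3:  M=9  r_T3=8 ✓

C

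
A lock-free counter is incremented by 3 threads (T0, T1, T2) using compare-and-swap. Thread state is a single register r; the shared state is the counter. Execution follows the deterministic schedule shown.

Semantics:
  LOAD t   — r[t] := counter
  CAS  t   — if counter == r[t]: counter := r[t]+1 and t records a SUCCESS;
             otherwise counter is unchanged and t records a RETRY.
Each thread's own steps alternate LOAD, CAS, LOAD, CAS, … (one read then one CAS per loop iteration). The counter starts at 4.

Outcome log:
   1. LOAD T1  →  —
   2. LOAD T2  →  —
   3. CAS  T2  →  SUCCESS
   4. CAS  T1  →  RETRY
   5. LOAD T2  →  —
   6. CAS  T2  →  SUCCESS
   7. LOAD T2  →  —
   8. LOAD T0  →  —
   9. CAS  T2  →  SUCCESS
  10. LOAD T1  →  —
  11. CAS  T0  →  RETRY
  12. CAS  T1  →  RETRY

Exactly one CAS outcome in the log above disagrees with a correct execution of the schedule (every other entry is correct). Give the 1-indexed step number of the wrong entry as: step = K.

step = 12

Reference trace:
T1 LOAD — after: cnt=4, r=4 — load
T2 LOAD — after: cnt=4, r=4 — load
T2 CAS — after: cnt=5, r=4 — ok
T1 CAS — after: cnt=5, r=4 — retry
T2 LOAD — after: cnt=5, r=5 — load
T2 CAS — after: cnt=6, r=5 — ok
T2 LOAD — after: cnt=6, r=6 — load
T0 LOAD — after: cnt=6, r=6 — load
T2 CAS — after: cnt=7, r=6 — ok
T1 LOAD — after: cnt=7, r=7 — load
T0 CAS — after: cnt=7, r=6 — retry
T1 CAS — after: cnt=8, r=7 — ok
Flip is step 12.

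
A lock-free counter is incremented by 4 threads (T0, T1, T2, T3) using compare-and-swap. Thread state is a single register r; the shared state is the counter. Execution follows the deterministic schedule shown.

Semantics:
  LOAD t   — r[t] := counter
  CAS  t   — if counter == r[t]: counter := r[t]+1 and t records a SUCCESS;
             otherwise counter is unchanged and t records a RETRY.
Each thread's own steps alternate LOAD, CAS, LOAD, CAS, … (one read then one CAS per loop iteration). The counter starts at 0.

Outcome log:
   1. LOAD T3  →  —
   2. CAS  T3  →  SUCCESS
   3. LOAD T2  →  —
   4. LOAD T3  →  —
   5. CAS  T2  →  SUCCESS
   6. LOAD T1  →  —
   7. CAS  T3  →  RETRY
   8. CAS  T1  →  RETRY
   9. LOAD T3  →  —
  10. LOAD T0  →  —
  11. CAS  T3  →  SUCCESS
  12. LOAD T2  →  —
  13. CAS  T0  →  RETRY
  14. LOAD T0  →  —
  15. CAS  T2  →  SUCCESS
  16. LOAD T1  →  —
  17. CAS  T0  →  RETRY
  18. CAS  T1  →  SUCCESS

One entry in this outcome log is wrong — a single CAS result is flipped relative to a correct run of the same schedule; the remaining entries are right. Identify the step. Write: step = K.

step = 8

Reference trace:
#1 T3 reads 0
#2 T3 CAS(0→1) writes; counter now 1
#3 T2 reads 1
#4 T3 reads 1
#5 T2 CAS(1→2) writes; counter now 2
#6 T1 reads 2
#7 T3 CAS(1→2) fails; counter now 2
#8 T1 CAS(2→3) writes; counter now 3
#9 T3 reads 3
#10 T0 reads 3
#11 T3 CAS(3→4) writes; counter now 4
#12 T2 reads 4
#13 T0 CAS(3→4) fails; counter now 4
#14 T0 reads 4
#15 T2 CAS(4→5) writes; counter now 5
#16 T1 reads 5
#17 T0 CAS(4→5) fails; counter now 5
#18 T1 CAS(5→6) writes; counter now 6
Flip is step 8.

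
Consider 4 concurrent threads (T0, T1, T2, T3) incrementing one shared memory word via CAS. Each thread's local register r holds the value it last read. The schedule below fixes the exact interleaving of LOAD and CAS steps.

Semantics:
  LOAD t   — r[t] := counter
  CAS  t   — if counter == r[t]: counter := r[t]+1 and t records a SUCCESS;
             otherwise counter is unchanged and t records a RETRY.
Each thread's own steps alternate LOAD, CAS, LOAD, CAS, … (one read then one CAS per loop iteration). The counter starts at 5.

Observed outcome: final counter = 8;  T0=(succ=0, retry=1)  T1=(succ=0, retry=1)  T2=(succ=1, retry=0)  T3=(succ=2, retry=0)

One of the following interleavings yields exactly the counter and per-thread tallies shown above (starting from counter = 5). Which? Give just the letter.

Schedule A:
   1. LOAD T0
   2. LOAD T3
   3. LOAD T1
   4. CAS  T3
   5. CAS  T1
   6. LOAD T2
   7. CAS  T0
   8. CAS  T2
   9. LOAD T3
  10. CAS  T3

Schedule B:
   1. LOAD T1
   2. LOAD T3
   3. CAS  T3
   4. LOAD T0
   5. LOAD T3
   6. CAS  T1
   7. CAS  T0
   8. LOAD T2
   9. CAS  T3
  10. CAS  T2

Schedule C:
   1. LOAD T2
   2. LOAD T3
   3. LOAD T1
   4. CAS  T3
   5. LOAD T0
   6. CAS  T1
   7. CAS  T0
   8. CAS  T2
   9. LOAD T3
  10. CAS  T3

A

Run A:
1. LOAD T0 → mem=5 r[T0]=5 [LOAD]
2. LOAD T3 → mem=5 r[T3]=5 [LOAD]
3. LOAD T1 → mem=5 r[T1]=5 [LOAD]
4. CAS T3 → mem=6 r[T3]=5 [OK]
5. CAS T1 → mem=6 r[T1]=5 [RETRY]
6. LOAD T2 → mem=6 r[T2]=6 [LOAD]
7. CAS T0 → mem=6 r[T0]=5 [RETRY]
8. CAS T2 → mem=7 r[T2]=6 [OK]
9. LOAD T3 → mem=7 r[T3]=7 [LOAD]
10. CAS T3 → mem=8 r[T3]=7 [OK]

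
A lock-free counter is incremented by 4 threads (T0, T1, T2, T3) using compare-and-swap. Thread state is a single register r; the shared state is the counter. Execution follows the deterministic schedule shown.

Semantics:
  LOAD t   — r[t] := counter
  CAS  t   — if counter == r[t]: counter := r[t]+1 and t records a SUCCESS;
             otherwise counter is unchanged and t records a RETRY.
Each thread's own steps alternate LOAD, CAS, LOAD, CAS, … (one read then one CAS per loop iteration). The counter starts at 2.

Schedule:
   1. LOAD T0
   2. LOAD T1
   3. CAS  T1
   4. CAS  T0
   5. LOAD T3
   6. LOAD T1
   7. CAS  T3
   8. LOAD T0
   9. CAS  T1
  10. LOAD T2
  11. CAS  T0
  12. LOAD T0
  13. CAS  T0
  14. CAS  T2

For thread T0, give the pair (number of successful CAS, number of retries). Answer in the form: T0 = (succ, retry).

T0 = (2, 1)

1. LOAD T0 → mem=2 r[T0]=2 [LOAD]
2. LOAD T1 → mem=2 r[T1]=2 [LOAD]
3. CAS T1 → mem=3 r[T1]=2 [OK]
4. CAS T0 → mem=3 r[T0]=2 [RETRY]
5. LOAD T3 → mem=3 r[T3]=3 [LOAD]
6. LOAD T1 → mem=3 r[T1]=3 [LOAD]
7. CAS T3 → mem=4 r[T3]=3 [OK]
8. LOAD T0 → mem=4 r[T0]=4 [LOAD]
9. CAS T1 → mem=4 r[T1]=3 [RETRY]
10. LOAD T2 → mem=4 r[T2]=4 [LOAD]
11. CAS T0 → mem=5 r[T0]=4 [OK]
12. LOAD T0 → mem=5 r[T0]=5 [LOAD]
13. CAS T0 → mem=6 r[T0]=5 [OK]
14. CAS T2 → mem=6 r[T2]=4 [RETRY]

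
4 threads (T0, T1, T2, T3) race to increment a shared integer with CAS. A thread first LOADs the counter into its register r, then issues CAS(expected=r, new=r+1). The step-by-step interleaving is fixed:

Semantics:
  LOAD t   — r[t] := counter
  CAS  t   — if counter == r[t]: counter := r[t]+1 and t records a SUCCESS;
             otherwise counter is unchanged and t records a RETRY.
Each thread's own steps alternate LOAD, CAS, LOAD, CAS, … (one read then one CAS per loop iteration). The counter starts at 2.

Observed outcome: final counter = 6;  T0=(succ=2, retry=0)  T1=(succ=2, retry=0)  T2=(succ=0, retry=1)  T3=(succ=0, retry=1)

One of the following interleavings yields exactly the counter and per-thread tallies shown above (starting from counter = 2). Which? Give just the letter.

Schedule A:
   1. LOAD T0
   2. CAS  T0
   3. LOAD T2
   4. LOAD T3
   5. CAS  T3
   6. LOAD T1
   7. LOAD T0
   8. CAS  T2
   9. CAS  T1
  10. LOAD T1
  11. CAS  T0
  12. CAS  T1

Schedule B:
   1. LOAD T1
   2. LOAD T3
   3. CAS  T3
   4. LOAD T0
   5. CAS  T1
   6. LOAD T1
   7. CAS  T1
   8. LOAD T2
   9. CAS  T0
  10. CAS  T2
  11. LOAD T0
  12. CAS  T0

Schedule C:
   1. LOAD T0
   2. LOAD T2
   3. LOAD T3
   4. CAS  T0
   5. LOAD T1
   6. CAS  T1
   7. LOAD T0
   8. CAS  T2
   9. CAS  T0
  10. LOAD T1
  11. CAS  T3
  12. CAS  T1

Tracing schedule C:
#1 T0 reads 2
#2 T2 reads 2
#3 T3 reads 2
#4 T0 CAS(2→3) writes; counter now 3
#5 T1 reads 3
#6 T1 CAS(3→4) writes; counter now 4
#7 T0 reads 4
#8 T2 CAS(2→3) fails; counter now 4
#9 T0 CAS(4→5) writes; counter now 5
#10 T1 reads 5
#11 T3 CAS(2→3) fails; counter now 5
#12 T1 CAS(5→6) writes; counter now 6

C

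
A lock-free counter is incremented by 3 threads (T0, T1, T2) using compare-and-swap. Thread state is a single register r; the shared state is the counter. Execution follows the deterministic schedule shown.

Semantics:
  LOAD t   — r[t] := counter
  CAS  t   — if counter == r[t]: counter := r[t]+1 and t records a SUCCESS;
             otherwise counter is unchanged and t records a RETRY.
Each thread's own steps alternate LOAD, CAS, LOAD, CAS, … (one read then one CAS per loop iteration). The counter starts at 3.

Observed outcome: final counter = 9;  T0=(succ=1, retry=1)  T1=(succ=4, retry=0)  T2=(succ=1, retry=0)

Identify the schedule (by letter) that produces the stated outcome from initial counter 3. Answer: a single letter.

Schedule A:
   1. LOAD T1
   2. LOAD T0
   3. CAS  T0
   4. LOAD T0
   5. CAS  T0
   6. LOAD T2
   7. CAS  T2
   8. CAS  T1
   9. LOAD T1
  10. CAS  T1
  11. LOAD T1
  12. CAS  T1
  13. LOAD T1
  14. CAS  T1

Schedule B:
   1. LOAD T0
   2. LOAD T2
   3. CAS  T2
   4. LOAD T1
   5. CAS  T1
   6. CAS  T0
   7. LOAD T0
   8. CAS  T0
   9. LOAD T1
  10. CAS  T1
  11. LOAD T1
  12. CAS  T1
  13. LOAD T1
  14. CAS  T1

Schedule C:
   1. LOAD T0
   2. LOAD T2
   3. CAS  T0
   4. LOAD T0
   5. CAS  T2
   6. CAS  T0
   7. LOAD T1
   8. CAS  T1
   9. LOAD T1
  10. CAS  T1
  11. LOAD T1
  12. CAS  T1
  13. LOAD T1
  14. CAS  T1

B

Run B:
1. LOAD T0 → mem=3 r[T0]=3 [LOAD]
2. LOAD T2 → mem=3 r[T2]=3 [LOAD]
3. CAS T2 → mem=4 r[T2]=3 [OK]
4. LOAD T1 → mem=4 r[T1]=4 [LOAD]
5. CAS T1 → mem=5 r[T1]=4 [OK]
6. CAS T0 → mem=5 r[T0]=3 [RETRY]
7. LOAD T0 → mem=5 r[T0]=5 [LOAD]
8. CAS T0 → mem=6 r[T0]=5 [OK]
9. LOAD T1 → mem=6 r[T1]=6 [LOAD]
10. CAS T1 → mem=7 r[T1]=6 [OK]
11. LOAD T1 → mem=7 r[T1]=7 [LOAD]
12. CAS T1 → mem=8 r[T1]=7 [OK]
13. LOAD T1 → mem=8 r[T1]=8 [LOAD]
14. CAS T1 → mem=9 r[T1]=8 [OK]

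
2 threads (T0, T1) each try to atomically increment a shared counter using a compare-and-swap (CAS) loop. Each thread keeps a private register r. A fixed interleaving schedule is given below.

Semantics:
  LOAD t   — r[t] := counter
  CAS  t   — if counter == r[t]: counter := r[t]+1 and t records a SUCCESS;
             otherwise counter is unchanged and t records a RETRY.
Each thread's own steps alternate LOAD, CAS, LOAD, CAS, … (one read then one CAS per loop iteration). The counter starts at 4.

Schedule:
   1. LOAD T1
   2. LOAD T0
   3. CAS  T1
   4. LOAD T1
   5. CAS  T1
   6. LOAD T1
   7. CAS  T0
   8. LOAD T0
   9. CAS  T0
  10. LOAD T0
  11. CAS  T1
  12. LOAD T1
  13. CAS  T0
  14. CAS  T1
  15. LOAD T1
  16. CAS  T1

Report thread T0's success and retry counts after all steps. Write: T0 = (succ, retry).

T0 = (2, 1)

step 1: T1 LOAD ⇒ load; ctr=4 reg=4
step 2: T0 LOAD ⇒ load; ctr=4 reg=4
step 3: T1 CAS ⇒ ok; ctr=5 reg=4
step 4: T1 LOAD ⇒ load; ctr=5 reg=5
step 5: T1 CAS ⇒ ok; ctr=6 reg=5
step 6: T1 LOAD ⇒ load; ctr=6 reg=6
step 7: T0 CAS ⇒ retry; ctr=6 reg=4
step 8: T0 LOAD ⇒ load; ctr=6 reg=6
step 9: T0 CAS ⇒ ok; ctr=7 reg=6
step 10: T0 LOAD ⇒ load; ctr=7 reg=7
step 11: T1 CAS ⇒ retry; ctr=7 reg=6
step 12: T1 LOAD ⇒ load; ctr=7 reg=7
step 13: T0 CAS ⇒ ok; ctr=8 reg=7
step 14: T1 CAS ⇒ retry; ctr=8 reg=7
step 15: T1 LOAD ⇒ load; ctr=8 reg=8
step 16: T1 CAS ⇒ ok; ctr=9 reg=8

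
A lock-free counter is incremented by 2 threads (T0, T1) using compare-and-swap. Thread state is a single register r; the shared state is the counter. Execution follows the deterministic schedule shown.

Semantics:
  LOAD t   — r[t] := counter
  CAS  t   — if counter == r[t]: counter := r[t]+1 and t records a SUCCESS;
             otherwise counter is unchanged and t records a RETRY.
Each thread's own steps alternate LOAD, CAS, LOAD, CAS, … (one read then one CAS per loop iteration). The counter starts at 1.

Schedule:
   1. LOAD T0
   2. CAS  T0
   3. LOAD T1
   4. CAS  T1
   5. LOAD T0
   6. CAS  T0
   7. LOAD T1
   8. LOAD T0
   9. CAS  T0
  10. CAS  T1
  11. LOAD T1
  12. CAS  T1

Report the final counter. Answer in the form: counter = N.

counter = 6

step 1: T0 LOAD ⇒ load; ctr=1 reg=1
step 2: T0 CAS ⇒ ok; ctr=2 reg=1
step 3: T1 LOAD ⇒ load; ctr=2 reg=2
step 4: T1 CAS ⇒ ok; ctr=3 reg=2
step 5: T0 LOAD ⇒ load; ctr=3 reg=3
step 6: T0 CAS ⇒ ok; ctr=4 reg=3
step 7: T1 LOAD ⇒ load; ctr=4 reg=4
step 8: T0 LOAD ⇒ load; ctr=4 reg=4
step 9: T0 CAS ⇒ ok; ctr=5 reg=4
step 10: T1 CAS ⇒ retry; ctr=5 reg=4
step 11: T1 LOAD ⇒ load; ctr=5 reg=5
step 12: T1 CAS ⇒ ok; ctr=6 reg=5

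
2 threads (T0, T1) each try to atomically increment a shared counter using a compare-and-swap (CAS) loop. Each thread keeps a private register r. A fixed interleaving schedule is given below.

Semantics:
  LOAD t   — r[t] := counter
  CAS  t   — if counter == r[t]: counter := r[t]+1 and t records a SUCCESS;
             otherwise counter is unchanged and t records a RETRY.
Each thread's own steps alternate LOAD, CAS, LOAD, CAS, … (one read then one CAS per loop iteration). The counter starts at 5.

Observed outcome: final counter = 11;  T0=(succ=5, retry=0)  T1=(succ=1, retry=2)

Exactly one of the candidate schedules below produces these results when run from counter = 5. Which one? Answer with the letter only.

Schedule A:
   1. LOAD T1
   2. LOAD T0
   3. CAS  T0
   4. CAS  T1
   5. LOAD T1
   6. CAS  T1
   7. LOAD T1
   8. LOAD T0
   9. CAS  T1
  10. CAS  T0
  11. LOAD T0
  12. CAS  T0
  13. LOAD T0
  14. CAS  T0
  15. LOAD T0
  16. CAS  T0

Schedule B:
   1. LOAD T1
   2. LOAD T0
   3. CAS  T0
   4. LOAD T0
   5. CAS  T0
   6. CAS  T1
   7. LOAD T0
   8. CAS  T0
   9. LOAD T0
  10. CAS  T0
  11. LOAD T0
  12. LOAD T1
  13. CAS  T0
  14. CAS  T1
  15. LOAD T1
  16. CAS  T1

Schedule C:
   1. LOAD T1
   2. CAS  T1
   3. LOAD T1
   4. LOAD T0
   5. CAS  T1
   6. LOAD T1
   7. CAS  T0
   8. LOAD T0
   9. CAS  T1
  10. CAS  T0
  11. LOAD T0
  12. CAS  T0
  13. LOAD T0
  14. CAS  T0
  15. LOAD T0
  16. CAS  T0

Run B:
   1) LOAD T1:  M=5  r_T1=5
   2) LOAD T0:  M=5  r_T0=5
   3) CAS  T0:  M=6  r_T0=5 ✓
   4) LOAD T0:  M=6  r_T0=6
   5) CAS  T0:  M=7  r_T0=6 ✓
   6) CAS  T1:  M=7  r_T1=5 ✗
   7) LOAD T0:  M=7  r_T0=7
   8) CAS  T0:  M=8  r_T0=7 ✓
   9) LOAD T0:  M=8  r_T0=8
  10) CAS  T0:  M=9  r_T0=8 ✓
  11) LOAD T0:  M=9  r_T0=9
  12) LOAD T1:  M=9  r_T1=9
  13) CAS  T0:  M=10  r_T0=9 ✓
  14) CAS  T1:  M=10  r_T1=9 ✗
  15) LOAD T1:  M=10  r_T1=10
  16) CAS  T1:  M=11  r_T1=10 ✓

B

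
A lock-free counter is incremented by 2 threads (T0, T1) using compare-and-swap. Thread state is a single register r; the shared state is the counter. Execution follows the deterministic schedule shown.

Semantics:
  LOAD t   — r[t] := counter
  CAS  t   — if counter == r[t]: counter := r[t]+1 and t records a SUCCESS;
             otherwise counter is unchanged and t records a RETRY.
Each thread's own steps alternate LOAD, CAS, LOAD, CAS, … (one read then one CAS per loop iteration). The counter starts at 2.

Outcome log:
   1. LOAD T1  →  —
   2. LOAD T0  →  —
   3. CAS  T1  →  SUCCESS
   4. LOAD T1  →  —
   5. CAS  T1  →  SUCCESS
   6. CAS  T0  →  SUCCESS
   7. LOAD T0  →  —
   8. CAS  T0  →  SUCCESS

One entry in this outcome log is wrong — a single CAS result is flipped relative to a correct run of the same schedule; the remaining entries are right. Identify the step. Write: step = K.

Reference trace:
[1] T1.load  rd  (counter 2, T1.r 2)
[2] T0.load  rd  (counter 2, T0.r 2)
[3] T1.cas  hit  (counter 3, T1.r 2)
[4] T1.load  rd  (counter 3, T1.r 3)
[5] T1.cas  hit  (counter 4, T1.r 3)
[6] T0.cas  miss  (counter 4, T0.r 2)
[7] T0.load  rd  (counter 4, T0.r 4)
[8] T0.cas  hit  (counter 5, T0.r 4)
Log disagrees first at step 6.

step = 6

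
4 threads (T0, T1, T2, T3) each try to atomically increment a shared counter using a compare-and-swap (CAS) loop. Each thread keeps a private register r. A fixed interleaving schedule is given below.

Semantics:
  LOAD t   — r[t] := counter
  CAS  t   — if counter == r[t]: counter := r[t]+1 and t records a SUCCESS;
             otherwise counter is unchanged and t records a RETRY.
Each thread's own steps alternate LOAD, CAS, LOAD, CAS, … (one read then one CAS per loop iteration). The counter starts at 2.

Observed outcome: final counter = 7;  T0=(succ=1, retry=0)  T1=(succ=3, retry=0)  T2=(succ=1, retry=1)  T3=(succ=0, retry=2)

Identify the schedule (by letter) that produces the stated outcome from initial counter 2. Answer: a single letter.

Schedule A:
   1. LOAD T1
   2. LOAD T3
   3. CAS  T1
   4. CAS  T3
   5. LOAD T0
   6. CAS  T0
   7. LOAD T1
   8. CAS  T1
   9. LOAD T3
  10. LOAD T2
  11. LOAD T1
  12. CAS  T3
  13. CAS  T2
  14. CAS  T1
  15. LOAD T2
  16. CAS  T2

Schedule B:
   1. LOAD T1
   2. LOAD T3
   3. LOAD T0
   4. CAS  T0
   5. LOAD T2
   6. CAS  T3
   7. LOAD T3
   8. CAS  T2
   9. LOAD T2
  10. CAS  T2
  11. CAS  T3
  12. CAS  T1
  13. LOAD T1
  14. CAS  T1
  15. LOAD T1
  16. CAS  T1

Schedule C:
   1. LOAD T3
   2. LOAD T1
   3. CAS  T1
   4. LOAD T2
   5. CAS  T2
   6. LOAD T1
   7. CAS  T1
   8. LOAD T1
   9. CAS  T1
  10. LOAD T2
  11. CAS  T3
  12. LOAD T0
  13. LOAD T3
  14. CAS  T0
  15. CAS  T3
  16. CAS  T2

C

Simulating candidate C:
1. LOAD T3 → mem=2 r[T3]=2 [LOAD]
2. LOAD T1 → mem=2 r[T1]=2 [LOAD]
3. CAS T1 → mem=3 r[T1]=2 [OK]
4. LOAD T2 → mem=3 r[T2]=3 [LOAD]
5. CAS T2 → mem=4 r[T2]=3 [OK]
6. LOAD T1 → mem=4 r[T1]=4 [LOAD]
7. CAS T1 → mem=5 r[T1]=4 [OK]
8. LOAD T1 → mem=5 r[T1]=5 [LOAD]
9. CAS T1 → mem=6 r[T1]=5 [OK]
10. LOAD T2 → mem=6 r[T2]=6 [LOAD]
11. CAS T3 → mem=6 r[T3]=2 [RETRY]
12. LOAD T0 → mem=6 r[T0]=6 [LOAD]
13. LOAD T3 → mem=6 r[T3]=6 [LOAD]
14. CAS T0 → mem=7 r[T0]=6 [OK]
15. CAS T3 → mem=7 r[T3]=6 [RETRY]
16. CAS T2 → mem=7 r[T2]=6 [RETRY]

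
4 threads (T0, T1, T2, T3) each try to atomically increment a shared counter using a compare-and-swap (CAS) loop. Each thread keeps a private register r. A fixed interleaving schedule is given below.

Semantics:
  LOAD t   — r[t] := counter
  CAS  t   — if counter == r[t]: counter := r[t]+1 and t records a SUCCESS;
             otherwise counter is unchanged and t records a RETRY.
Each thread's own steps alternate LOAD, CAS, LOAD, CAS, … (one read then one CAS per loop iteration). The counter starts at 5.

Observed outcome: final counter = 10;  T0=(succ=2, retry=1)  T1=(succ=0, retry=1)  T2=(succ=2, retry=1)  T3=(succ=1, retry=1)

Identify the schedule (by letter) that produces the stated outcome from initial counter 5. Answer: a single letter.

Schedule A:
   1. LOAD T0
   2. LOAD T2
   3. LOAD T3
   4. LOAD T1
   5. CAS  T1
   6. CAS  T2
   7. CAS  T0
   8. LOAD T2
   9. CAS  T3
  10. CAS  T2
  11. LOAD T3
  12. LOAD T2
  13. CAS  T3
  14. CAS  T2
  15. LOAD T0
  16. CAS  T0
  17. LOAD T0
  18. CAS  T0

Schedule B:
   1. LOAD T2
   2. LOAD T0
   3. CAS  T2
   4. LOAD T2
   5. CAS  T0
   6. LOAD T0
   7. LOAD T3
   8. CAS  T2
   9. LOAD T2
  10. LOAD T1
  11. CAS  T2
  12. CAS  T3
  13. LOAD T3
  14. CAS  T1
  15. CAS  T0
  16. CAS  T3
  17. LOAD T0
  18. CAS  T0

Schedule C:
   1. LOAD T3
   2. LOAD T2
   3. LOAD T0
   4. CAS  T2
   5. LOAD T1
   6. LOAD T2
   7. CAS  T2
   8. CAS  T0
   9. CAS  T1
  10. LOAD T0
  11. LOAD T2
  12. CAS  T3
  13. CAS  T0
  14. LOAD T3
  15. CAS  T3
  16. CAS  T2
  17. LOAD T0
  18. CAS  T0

Simulating candidate C:
[1] T3.load  rd  (counter 5, T3.r 5)
[2] T2.load  rd  (counter 5, T2.r 5)
[3] T0.load  rd  (counter 5, T0.r 5)
[4] T2.cas  hit  (counter 6, T2.r 5)
[5] T1.load  rd  (counter 6, T1.r 6)
[6] T2.load  rd  (counter 6, T2.r 6)
[7] T2.cas  hit  (counter 7, T2.r 6)
[8] T0.cas  miss  (counter 7, T0.r 5)
[9] T1.cas  miss  (counter 7, T1.r 6)
[10] T0.load  rd  (counter 7, T0.r 7)
[11] T2.load  rd  (counter 7, T2.r 7)
[12] T3.cas  miss  (counter 7, T3.r 5)
[13] T0.cas  hit  (counter 8, T0.r 7)
[14] T3.load  rd  (counter 8, T3.r 8)
[15] T3.cas  hit  (counter 9, T3.r 8)
[16] T2.cas  miss  (counter 9, T2.r 7)
[17] T0.load  rd  (counter 9, T0.r 9)
[18] T0.cas  hit  (counter 10, T0.r 9)

C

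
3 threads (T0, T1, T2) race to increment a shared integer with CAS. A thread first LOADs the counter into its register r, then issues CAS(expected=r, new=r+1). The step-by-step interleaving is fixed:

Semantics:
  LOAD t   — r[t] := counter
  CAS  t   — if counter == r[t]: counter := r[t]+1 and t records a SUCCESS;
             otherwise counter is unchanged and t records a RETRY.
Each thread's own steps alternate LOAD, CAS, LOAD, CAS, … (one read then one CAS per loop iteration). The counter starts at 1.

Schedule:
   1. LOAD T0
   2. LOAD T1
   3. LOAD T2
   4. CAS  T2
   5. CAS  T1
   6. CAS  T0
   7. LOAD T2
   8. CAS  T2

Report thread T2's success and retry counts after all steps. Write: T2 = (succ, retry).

T0 LOAD — after: cnt=1, r=1 — load
T1 LOAD — after: cnt=1, r=1 — load
T2 LOAD — after: cnt=1, r=1 — load
T2 CAS — after: cnt=2, r=1 — ok
T1 CAS — after: cnt=2, r=1 — retry
T0 CAS — after: cnt=2, r=1 — retry
T2 LOAD — after: cnt=2, r=2 — load
T2 CAS — after: cnt=3, r=2 — ok

T2 = (2, 0)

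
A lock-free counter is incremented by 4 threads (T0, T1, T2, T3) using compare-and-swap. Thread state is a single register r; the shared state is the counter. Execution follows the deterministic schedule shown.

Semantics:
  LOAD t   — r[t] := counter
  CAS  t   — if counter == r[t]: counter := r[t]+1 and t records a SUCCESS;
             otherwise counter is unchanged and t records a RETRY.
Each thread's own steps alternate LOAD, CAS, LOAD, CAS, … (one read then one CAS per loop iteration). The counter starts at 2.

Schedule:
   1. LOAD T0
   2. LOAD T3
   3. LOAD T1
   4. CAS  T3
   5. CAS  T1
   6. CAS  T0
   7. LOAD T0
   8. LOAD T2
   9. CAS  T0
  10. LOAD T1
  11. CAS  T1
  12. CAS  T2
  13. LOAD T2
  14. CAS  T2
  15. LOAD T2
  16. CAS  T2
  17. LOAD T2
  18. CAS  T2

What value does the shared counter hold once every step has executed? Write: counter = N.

counter = 8

[1] T0.load  rd  (counter 2, T0.r 2)
[2] T3.load  rd  (counter 2, T3.r 2)
[3] T1.load  rd  (counter 2, T1.r 2)
[4] T3.cas  hit  (counter 3, T3.r 2)
[5] T1.cas  miss  (counter 3, T1.r 2)
[6] T0.cas  miss  (counter 3, T0.r 2)
[7] T0.load  rd  (counter 3, T0.r 3)
[8] T2.load  rd  (counter 3, T2.r 3)
[9] T0.cas  hit  (counter 4, T0.r 3)
[10] T1.load  rd  (counter 4, T1.r 4)
[11] T1.cas  hit  (counter 5, T1.r 4)
[12] T2.cas  miss  (counter 5, T2.r 3)
[13] T2.load  rd  (counter 5, T2.r 5)
[14] T2.cas  hit  (counter 6, T2.r 5)
[15] T2.load  rd  (counter 6, T2.r 6)
[16] T2.cas  hit  (counter 7, T2.r 6)
[17] T2.load  rd  (counter 7, T2.r 7)
[18] T2.cas  hit  (counter 8, T2.r 7)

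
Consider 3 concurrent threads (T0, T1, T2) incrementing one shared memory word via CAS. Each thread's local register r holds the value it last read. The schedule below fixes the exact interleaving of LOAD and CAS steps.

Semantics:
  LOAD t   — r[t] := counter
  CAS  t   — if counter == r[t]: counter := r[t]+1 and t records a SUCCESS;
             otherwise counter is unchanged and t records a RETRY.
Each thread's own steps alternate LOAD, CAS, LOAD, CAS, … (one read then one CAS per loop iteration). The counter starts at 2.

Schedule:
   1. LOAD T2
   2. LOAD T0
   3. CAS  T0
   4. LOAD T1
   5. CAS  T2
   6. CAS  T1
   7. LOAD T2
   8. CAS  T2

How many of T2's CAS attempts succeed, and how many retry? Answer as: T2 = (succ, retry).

[1] T2.load  rd  (counter 2, T2.r 2)
[2] T0.load  rd  (counter 2, T0.r 2)
[3] T0.cas  hit  (counter 3, T0.r 2)
[4] T1.load  rd  (counter 3, T1.r 3)
[5] T2.cas  miss  (counter 3, T2.r 2)
[6] T1.cas  hit  (counter 4, T1.r 3)
[7] T2.load  rd  (counter 4, T2.r 4)
[8] T2.cas  hit  (counter 5, T2.r 4)

T2 = (1, 1)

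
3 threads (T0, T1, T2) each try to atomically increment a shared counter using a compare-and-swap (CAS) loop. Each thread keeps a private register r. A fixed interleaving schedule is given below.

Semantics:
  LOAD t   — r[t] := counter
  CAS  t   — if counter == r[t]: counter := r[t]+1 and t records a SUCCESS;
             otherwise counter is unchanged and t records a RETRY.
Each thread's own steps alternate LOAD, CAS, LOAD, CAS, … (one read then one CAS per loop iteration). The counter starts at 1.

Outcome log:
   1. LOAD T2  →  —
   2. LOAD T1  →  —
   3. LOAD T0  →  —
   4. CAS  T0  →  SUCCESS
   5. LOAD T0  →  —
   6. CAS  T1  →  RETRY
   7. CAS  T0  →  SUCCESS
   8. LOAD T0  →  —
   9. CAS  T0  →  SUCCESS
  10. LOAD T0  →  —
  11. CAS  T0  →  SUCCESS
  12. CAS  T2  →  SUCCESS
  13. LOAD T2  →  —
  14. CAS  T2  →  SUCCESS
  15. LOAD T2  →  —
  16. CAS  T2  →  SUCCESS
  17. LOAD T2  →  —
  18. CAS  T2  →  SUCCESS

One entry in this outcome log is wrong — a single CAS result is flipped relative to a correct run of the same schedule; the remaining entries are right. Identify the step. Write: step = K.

Correct run:
step 1: T2 LOAD ⇒ load; ctr=1 reg=1
step 2: T1 LOAD ⇒ load; ctr=1 reg=1
step 3: T0 LOAD ⇒ load; ctr=1 reg=1
step 4: T0 CAS ⇒ ok; ctr=2 reg=1
step 5: T0 LOAD ⇒ load; ctr=2 reg=2
step 6: T1 CAS ⇒ retry; ctr=2 reg=1
step 7: T0 CAS ⇒ ok; ctr=3 reg=2
step 8: T0 LOAD ⇒ load; ctr=3 reg=3
step 9: T0 CAS ⇒ ok; ctr=4 reg=3
step 10: T0 LOAD ⇒ load; ctr=4 reg=4
step 11: T0 CAS ⇒ ok; ctr=5 reg=4
step 12: T2 CAS ⇒ retry; ctr=5 reg=1
step 13: T2 LOAD ⇒ load; ctr=5 reg=5
step 14: T2 CAS ⇒ ok; ctr=6 reg=5
step 15: T2 LOAD ⇒ load; ctr=6 reg=6
step 16: T2 CAS ⇒ ok; ctr=7 reg=6
step 17: T2 LOAD ⇒ load; ctr=7 reg=7
step 18: T2 CAS ⇒ ok; ctr=8 reg=7
Mismatch at 12.

step = 12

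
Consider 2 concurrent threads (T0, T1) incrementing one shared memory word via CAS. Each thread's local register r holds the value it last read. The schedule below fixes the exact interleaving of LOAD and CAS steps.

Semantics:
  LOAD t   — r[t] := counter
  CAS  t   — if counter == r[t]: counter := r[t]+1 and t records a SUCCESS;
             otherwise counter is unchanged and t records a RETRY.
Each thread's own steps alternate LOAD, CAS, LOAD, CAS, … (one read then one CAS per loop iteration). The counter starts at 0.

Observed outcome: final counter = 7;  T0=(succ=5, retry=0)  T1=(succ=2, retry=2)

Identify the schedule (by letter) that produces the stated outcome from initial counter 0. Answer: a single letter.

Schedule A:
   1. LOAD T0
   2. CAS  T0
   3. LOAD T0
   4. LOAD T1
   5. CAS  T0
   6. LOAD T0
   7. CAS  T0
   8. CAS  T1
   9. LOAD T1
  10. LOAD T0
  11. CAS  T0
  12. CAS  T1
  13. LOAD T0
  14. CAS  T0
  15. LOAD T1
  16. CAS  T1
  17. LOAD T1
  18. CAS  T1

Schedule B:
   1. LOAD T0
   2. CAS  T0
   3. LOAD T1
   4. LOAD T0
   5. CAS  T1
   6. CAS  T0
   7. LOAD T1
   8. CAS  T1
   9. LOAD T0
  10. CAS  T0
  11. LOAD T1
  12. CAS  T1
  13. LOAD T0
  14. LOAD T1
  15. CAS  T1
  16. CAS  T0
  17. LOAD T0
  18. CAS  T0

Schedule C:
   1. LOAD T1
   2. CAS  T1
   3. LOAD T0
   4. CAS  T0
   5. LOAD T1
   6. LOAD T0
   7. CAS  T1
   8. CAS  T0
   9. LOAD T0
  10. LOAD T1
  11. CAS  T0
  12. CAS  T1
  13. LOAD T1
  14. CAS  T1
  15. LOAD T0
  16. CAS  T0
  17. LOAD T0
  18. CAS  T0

Run A:
step 1: T0 LOAD ⇒ load; ctr=0 reg=0
step 2: T0 CAS ⇒ ok; ctr=1 reg=0
step 3: T0 LOAD ⇒ load; ctr=1 reg=1
step 4: T1 LOAD ⇒ load; ctr=1 reg=1
step 5: T0 CAS ⇒ ok; ctr=2 reg=1
step 6: T0 LOAD ⇒ load; ctr=2 reg=2
step 7: T0 CAS ⇒ ok; ctr=3 reg=2
step 8: T1 CAS ⇒ retry; ctr=3 reg=1
step 9: T1 LOAD ⇒ load; ctr=3 reg=3
step 10: T0 LOAD ⇒ load; ctr=3 reg=3
step 11: T0 CAS ⇒ ok; ctr=4 reg=3
step 12: T1 CAS ⇒ retry; ctr=4 reg=3
step 13: T0 LOAD ⇒ load; ctr=4 reg=4
step 14: T0 CAS ⇒ ok; ctr=5 reg=4
step 15: T1 LOAD ⇒ load; ctr=5 reg=5
step 16: T1 CAS ⇒ ok; ctr=6 reg=5
step 17: T1 LOAD ⇒ load; ctr=6 reg=6
step 18: T1 CAS ⇒ ok; ctr=7 reg=6

A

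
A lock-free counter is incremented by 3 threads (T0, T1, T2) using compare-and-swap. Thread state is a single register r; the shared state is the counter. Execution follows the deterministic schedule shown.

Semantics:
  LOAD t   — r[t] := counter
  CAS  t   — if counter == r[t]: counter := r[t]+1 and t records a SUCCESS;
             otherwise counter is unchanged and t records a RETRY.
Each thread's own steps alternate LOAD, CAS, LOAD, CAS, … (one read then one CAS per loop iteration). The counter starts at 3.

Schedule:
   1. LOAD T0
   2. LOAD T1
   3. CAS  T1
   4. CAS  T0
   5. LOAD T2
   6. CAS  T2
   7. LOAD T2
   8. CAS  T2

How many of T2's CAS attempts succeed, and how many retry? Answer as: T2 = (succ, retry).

T0 LOAD — after: cnt=3, r=3 — load
T1 LOAD — after: cnt=3, r=3 — load
T1 CAS — after: cnt=4, r=3 — ok
T0 CAS — after: cnt=4, r=3 — retry
T2 LOAD — after: cnt=4, r=4 — load
T2 CAS — after: cnt=5, r=4 — ok
T2 LOAD — after: cnt=5, r=5 — load
T2 CAS — after: cnt=6, r=5 — ok

T2 = (2, 0)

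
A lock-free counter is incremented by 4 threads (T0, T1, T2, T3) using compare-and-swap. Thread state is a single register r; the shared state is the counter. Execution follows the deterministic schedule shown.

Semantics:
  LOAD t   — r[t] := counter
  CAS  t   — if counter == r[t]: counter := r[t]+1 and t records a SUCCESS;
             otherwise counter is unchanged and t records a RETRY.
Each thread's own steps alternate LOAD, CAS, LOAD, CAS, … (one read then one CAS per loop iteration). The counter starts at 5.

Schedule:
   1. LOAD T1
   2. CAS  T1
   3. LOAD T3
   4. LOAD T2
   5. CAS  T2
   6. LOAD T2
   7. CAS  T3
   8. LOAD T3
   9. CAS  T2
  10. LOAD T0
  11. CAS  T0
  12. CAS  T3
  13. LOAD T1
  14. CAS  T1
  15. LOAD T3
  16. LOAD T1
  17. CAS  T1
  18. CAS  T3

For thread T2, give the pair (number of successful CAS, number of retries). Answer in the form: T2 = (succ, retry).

1. LOAD T1 → mem=5 r[T1]=5 [LOAD]
2. CAS T1 → mem=6 r[T1]=5 [OK]
3. LOAD T3 → mem=6 r[T3]=6 [LOAD]
4. LOAD T2 → mem=6 r[T2]=6 [LOAD]
5. CAS T2 → mem=7 r[T2]=6 [OK]
6. LOAD T2 → mem=7 r[T2]=7 [LOAD]
7. CAS T3 → mem=7 r[T3]=6 [RETRY]
8. LOAD T3 → mem=7 r[T3]=7 [LOAD]
9. CAS T2 → mem=8 r[T2]=7 [OK]
10. LOAD T0 → mem=8 r[T0]=8 [LOAD]
11. CAS T0 → mem=9 r[T0]=8 [OK]
12. CAS T3 → mem=9 r[T3]=7 [RETRY]
13. LOAD T1 → mem=9 r[T1]=9 [LOAD]
14. CAS T1 → mem=10 r[T1]=9 [OK]
15. LOAD T3 → mem=10 r[T3]=10 [LOAD]
16. LOAD T1 → mem=10 r[T1]=10 [LOAD]
17. CAS T1 → mem=11 r[T1]=10 [OK]
18. CAS T3 → mem=11 r[T3]=10 [RETRY]

T2 = (2, 0)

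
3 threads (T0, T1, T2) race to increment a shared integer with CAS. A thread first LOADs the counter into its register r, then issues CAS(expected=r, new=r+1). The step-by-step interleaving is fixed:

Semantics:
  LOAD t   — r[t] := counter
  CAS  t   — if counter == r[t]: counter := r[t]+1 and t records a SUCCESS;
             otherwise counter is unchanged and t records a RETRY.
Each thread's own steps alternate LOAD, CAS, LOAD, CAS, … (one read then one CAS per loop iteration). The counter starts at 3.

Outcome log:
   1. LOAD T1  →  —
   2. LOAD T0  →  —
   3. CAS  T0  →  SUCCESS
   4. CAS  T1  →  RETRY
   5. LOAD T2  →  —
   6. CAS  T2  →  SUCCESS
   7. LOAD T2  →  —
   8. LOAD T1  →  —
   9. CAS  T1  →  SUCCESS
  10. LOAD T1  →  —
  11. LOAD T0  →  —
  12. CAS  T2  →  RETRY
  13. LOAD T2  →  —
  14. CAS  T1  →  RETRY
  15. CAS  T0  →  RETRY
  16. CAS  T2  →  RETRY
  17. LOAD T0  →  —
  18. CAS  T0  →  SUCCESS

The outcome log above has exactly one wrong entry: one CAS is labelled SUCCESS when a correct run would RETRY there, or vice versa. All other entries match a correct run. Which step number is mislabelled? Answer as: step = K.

step = 14

Reference trace:
   1) LOAD T1:  M=3  r_T1=3
   2) LOAD T0:  M=3  r_T0=3
   3) CAS  T0:  M=4  r_T0=3 ✓
   4) CAS  T1:  M=4  r_T1=3 ✗
   5) LOAD T2:  M=4  r_T2=4
   6) CAS  T2:  M=5  r_T2=4 ✓
   7) LOAD T2:  M=5  r_T2=5
   8) LOAD T1:  M=5  r_T1=5
   9) CAS  T1:  M=6  r_T1=5 ✓
  10) LOAD T1:  M=6  r_T1=6
  11) LOAD T0:  M=6  r_T0=6
  12) CAS  T2:  M=6  r_T2=5 ✗
  13) LOAD T2:  M=6  r_T2=6
  14) CAS  T1:  M=7  r_T1=6 ✓
  15) CAS  T0:  M=7  r_T0=6 ✗
  16) CAS  T2:  M=7  r_T2=6 ✗
  17) LOAD T0:  M=7  r_T0=7
  18) CAS  T0:  M=8  r_T0=7 ✓
Flip is step 14.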